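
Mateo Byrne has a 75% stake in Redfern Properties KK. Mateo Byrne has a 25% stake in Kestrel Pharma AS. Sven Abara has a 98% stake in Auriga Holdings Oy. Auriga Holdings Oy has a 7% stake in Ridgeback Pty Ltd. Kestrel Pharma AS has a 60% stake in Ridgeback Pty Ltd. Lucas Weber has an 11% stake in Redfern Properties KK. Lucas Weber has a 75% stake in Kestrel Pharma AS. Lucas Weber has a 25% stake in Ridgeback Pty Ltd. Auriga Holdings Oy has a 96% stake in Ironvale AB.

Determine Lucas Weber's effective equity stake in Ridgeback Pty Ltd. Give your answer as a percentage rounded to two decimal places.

Lucas reaches Ridgeback along 2 paths.
Via Kestrel: 75% × 60% = 45%.
Direct stake: 25% = 25%.
Total: 45% + 25% = 70%.
Rounded: 70.00%.

70.00%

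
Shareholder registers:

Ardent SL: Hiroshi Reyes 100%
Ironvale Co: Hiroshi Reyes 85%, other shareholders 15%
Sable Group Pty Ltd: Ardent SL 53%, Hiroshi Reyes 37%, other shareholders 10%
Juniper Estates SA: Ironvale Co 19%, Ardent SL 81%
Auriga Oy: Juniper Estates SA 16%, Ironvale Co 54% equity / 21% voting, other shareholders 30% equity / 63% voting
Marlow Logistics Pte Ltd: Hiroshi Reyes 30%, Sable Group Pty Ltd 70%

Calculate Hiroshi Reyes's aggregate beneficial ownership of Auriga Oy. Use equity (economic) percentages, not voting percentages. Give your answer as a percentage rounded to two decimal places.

Hiroshi reaches Auriga along 3 paths.
Via Ironvale → Juniper: 85% × 19% × 16% = 2.584%.
Via Ardent → Juniper: 100% × 81% × 16% = 12.96%.
Via Ironvale: 85% × 54% = 45.9%.
Total: 2.584% + 12.96% + 45.9% = 61.444%.
Rounded: 61.44%.

61.44%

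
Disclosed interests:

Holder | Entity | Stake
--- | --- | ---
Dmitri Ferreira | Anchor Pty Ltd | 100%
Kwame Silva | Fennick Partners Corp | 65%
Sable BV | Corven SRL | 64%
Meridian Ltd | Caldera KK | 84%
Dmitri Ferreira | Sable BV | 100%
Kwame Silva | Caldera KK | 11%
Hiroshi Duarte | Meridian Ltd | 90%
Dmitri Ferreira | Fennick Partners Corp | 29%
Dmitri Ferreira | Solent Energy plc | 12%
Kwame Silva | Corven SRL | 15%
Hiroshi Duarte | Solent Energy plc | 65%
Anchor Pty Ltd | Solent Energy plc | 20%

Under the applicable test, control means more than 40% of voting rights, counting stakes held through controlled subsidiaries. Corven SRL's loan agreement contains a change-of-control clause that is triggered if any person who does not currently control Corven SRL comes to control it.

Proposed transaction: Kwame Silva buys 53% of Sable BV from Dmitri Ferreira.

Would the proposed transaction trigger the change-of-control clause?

Yes

The purchase adds only to Kwame's holdings (Dmitri's stake shrinks), so Kwame is the only person who could newly come to control Corven.
Kwame holds 65% of Fennick, so Kwame controls Fennick.
In Corven, Kwame's side holds only 15%, not > 40%.
So before the transaction, Kwame does not control Corven.
After the purchase, Kwame holds 53% of Sable directly, and Dmitri's stake falls to 47%.
Kwame holds 53% of Sable, so Kwame controls Sable.
Kwame and Sable together hold 15% + 64% = 79% of Corven, so Kwame controls Corven.
Kwame did not control Corven before and does after, so the clause is triggered.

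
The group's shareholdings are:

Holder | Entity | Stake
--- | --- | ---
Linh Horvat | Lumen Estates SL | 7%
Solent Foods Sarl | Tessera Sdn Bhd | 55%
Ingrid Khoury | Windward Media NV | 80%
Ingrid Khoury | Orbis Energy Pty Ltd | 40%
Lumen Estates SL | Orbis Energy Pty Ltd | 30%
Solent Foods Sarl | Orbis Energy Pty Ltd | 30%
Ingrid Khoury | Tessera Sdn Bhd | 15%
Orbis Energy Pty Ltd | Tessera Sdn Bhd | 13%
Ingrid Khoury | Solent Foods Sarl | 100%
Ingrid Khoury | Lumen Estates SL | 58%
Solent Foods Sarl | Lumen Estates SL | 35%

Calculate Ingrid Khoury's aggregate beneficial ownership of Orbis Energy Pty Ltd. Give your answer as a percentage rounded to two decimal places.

97.90%

Ingrid reaches Orbis along 4 paths.
Via Solent → Lumen: 100% × 35% × 30% = 10.5%.
Via Lumen: 58% × 30% = 17.4%.
Via Solent: 100% × 30% = 30%.
Direct stake: 40% = 40%.
Total: 10.5% + 17.4% + 30% + 40% = 97.9%.
Rounded: 97.90%.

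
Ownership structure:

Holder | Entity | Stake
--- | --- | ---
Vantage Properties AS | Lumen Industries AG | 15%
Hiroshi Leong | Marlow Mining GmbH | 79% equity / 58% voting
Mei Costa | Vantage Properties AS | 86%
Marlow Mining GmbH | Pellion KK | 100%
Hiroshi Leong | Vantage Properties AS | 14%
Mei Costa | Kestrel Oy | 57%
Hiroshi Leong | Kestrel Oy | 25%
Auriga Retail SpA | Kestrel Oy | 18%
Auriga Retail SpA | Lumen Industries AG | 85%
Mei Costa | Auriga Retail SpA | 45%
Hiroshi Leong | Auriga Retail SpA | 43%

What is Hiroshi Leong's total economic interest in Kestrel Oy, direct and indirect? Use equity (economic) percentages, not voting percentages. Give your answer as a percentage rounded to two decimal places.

Hiroshi reaches Kestrel along 2 paths.
Direct stake: 25% = 25%.
Via Auriga: 43% × 18% = 7.74%.
Total: 25% + 7.74% = 32.74%.

32.74%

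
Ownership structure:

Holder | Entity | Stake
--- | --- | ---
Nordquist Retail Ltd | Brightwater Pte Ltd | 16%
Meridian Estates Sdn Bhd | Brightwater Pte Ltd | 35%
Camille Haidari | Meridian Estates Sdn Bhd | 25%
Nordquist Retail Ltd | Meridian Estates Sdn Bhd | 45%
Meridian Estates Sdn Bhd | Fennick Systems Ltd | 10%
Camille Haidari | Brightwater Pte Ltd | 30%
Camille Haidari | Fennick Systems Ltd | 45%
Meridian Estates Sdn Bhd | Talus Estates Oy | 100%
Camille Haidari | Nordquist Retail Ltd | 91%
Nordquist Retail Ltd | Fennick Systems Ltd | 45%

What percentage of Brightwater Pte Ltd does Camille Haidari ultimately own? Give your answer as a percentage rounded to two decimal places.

Camille reaches Brightwater along 4 paths.
Via Nordquist → Meridian: 91% × 45% × 35% = 14.3325%.
Via Meridian: 25% × 35% = 8.75%.
Direct stake: 30% = 30%.
Via Nordquist: 91% × 16% = 14.56%.
Total: 14.3325% + 8.75% + 30% + 14.56% = 67.6425%.
Rounded: 67.64%.

67.64%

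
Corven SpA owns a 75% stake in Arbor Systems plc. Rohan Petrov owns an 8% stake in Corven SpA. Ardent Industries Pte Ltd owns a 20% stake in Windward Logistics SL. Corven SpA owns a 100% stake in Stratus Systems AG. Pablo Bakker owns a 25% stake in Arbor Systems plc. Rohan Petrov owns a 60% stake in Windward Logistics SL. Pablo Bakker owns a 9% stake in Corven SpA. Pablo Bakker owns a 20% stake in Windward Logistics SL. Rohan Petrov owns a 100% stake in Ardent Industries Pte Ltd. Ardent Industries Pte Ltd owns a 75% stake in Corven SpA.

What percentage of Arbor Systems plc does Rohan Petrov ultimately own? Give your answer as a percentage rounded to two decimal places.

Rohan reaches Arbor along 2 paths.
Via Corven: 8% × 75% = 6%.
Via Ardent → Corven: 100% × 75% × 75% = 56.25%.
Total: 6% + 56.25% = 62.25%.

62.25%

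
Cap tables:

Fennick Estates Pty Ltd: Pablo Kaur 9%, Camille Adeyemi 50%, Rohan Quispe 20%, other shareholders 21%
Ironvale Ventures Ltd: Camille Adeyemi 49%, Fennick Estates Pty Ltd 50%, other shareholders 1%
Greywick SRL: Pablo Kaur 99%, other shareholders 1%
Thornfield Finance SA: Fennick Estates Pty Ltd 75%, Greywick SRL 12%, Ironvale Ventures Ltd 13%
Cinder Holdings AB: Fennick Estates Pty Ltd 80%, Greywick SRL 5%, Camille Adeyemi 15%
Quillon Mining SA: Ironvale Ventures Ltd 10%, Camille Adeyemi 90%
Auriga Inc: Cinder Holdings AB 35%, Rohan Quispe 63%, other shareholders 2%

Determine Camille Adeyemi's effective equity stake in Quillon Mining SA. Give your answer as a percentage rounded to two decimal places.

97.40%

Camille reaches Quillon along 3 paths.
Via Ironvale: 49% × 10% = 4.9%.
Via Fennick → Ironvale: 50% × 50% × 10% = 2.5%.
Direct stake: 90% = 90%.
Total: 4.9% + 2.5% + 90% = 97.4%.
Rounded: 97.40%.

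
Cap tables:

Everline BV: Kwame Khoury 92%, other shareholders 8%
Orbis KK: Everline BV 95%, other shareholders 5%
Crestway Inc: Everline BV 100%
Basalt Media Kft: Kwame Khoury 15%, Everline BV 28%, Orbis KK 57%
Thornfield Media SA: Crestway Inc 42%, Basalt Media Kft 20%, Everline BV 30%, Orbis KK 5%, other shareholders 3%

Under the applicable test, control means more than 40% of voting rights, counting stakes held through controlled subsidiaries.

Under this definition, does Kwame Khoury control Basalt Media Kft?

Kwame holds 92% of Everline, so Kwame controls Everline.
Everline holds 95% of Orbis, so Kwame controls Orbis.
Kwame and Everline and Orbis together hold 15% + 28% + 57% = 100% of Basalt, so Kwame controls Basalt.

Yes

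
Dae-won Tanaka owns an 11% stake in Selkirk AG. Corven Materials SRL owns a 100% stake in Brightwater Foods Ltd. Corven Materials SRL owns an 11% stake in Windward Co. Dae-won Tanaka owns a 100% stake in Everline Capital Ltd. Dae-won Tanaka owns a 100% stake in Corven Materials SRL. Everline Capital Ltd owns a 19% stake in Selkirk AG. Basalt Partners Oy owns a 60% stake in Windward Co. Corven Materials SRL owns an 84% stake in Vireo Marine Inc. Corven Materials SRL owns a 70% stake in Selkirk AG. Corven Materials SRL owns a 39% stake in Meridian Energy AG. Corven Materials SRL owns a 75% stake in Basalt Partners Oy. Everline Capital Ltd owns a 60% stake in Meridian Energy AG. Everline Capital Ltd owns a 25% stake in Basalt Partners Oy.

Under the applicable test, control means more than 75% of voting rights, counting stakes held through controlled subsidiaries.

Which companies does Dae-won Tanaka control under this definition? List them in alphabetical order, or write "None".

Basalt Partners Oy, Brightwater Foods Ltd, Corven Materials SRL, Everline Capital Ltd, Meridian Energy AG, Selkirk AG, Vireo Marine Inc

Dae-won holds 100% of Everline, so Dae-won controls Everline.
Dae-won holds 100% of Corven, so Dae-won controls Corven.
Everline and Corven together hold 25% + 75% = 100% of Basalt, so Dae-won controls Basalt.
Dae-won and Corven and Everline together hold 11% + 70% + 19% = 100% of Selkirk, so Dae-won controls Selkirk.
Corven holds 84% of Vireo, so Dae-won controls Vireo.
Corven holds 100% of Brightwater, so Dae-won controls Brightwater.
Corven and Everline together hold 39% + 60% = 99% of Meridian, so Dae-won controls Meridian.
No other company's threshold is met.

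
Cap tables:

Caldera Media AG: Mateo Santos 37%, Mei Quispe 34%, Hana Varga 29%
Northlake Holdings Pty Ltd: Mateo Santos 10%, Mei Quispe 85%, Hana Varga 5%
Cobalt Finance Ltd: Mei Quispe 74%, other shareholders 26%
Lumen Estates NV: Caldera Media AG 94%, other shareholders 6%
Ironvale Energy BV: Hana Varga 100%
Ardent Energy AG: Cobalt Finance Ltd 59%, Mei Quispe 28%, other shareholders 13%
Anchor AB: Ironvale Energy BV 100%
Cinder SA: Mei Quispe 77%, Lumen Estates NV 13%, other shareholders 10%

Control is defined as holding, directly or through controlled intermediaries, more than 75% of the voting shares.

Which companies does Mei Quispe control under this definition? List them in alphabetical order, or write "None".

Mei holds 85% of Northlake, so Mei controls Northlake.
Mei holds 77% of Cinder, so Mei controls Cinder.
No other company's threshold is met.

Cinder SA, Northlake Holdings Pty Ltd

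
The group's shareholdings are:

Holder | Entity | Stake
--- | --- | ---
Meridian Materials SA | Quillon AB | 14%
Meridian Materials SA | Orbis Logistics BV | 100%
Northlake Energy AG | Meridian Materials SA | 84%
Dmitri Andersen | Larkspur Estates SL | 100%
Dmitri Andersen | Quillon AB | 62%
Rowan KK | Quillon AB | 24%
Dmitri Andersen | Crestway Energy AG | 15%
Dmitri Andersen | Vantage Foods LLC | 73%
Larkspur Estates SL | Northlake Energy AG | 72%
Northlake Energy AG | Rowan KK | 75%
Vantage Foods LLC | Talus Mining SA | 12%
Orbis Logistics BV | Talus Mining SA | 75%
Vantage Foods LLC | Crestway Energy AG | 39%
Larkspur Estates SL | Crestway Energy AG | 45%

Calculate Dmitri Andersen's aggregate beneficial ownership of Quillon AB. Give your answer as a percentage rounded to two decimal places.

Dmitri reaches Quillon along 3 paths.
Direct stake: 62% = 62%.
Via Larkspur → Northlake → Meridian: 100% × 72% × 84% × 14% = 8.4672%.
Via Larkspur → Northlake → Rowan: 100% × 72% × 75% × 24% = 12.96%.
Total: 62% + 8.4672% + 12.96% = 83.4272%.
Rounded: 83.43%.

83.43%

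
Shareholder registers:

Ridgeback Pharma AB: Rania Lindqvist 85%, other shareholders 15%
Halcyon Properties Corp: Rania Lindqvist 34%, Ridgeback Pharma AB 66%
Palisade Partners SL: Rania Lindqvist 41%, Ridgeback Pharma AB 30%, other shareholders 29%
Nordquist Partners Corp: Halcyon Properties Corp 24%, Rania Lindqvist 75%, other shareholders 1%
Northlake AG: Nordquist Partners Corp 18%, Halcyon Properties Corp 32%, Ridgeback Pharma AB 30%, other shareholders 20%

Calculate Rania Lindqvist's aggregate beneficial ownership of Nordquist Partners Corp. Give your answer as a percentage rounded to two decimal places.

96.62%

Rania reaches Nordquist along 3 paths.
Via Halcyon: 34% × 24% = 8.16%.
Via Ridgeback → Halcyon: 85% × 66% × 24% = 13.464%.
Direct stake: 75% = 75%.
Total: 8.16% + 13.464% + 75% = 96.624%.
Rounded: 96.62%.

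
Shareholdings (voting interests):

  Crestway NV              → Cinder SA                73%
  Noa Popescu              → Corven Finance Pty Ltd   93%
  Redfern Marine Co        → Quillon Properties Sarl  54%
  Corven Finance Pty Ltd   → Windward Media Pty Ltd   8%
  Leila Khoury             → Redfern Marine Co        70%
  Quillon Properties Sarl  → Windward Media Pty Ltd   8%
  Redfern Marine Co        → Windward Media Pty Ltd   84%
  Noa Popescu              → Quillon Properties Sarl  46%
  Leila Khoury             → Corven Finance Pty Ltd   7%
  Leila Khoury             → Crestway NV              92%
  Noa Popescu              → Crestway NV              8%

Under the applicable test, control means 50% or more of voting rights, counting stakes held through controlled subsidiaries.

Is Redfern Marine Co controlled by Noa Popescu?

Noa holds 93% of Corven, so Noa controls Corven.
Neither Noa nor any entity Noa controls holds any voting interest in Redfern.
So Noa does not control Redfern.

No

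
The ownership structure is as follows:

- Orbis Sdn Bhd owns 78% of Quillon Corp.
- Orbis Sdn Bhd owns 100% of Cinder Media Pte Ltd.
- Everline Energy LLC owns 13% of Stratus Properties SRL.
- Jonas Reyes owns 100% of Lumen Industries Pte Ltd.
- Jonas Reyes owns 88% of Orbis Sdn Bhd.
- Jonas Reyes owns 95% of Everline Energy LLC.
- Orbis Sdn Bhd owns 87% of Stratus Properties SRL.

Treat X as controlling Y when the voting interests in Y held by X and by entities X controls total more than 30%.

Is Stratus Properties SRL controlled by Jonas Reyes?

Yes

Jonas holds 88% of Orbis, so Jonas controls Orbis.
Jonas holds 95% of Everline, so Jonas controls Everline.
Everline and Orbis together hold 13% + 87% = 100% of Stratus, so Jonas controls Stratus.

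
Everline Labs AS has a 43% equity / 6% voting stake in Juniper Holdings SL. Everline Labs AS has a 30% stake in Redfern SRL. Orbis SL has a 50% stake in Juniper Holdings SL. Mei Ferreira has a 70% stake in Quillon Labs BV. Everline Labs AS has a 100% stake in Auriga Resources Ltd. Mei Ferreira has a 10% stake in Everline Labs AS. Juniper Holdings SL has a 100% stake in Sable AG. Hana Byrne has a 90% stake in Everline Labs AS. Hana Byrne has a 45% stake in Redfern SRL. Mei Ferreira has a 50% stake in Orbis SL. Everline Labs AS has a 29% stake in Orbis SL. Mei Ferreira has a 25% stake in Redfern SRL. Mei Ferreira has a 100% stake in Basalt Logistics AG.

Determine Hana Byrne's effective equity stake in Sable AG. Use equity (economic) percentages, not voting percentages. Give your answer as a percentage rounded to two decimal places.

51.75%

Hana reaches Sable along 2 paths.
Via Everline → Juniper: 90% × 43% × 100% = 38.7%.
Via Everline → Orbis → Juniper: 90% × 29% × 50% × 100% = 13.05%.
Total: 38.7% + 13.05% = 51.75%.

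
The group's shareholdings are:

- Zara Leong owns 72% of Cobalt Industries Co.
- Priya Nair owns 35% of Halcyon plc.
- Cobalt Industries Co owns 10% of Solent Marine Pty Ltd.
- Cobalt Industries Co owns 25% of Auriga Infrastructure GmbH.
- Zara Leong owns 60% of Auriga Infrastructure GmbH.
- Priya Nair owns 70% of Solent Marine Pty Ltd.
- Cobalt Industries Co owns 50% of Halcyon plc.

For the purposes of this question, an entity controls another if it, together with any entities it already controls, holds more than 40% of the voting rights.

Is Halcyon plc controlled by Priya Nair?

No

Priya holds 70% of Solent, so Priya controls Solent.
In Halcyon, Priya's side holds only 35%, not > 40%.
So Priya does not control Halcyon.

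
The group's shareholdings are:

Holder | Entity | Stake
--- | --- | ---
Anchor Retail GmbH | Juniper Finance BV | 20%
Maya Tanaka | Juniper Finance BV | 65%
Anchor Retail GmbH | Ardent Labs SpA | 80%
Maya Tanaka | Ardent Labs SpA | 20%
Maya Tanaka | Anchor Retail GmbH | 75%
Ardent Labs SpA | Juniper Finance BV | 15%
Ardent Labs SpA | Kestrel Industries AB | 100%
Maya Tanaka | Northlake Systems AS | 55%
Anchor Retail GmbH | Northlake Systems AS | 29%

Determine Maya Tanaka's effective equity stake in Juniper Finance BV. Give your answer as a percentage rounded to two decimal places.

Maya reaches Juniper along 4 paths.
Via Ardent: 20% × 15% = 3%.
Via Anchor → Ardent: 75% × 80% × 15% = 9%.
Direct stake: 65% = 65%.
Via Anchor: 75% × 20% = 15%.
Total: 3% + 9% + 65% + 15% = 92%.
Rounded: 92.00%.

92.00%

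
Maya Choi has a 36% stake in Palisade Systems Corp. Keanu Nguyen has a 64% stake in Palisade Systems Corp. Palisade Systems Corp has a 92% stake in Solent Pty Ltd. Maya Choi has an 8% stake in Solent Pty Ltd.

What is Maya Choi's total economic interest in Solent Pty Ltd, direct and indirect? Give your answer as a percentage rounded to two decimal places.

41.12%

Maya reaches Solent along 2 paths.
Via Palisade: 36% × 92% = 33.12%.
Direct stake: 8% = 8%.
Total: 33.12% + 8% = 41.12%.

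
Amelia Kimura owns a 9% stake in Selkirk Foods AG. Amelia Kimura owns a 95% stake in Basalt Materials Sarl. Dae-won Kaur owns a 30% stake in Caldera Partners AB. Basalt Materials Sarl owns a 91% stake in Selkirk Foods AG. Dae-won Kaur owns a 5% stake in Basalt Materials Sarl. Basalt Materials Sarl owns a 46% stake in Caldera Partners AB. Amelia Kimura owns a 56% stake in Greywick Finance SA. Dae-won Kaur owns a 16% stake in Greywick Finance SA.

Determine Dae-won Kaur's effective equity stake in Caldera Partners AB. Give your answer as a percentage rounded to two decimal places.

Dae-won reaches Caldera along 2 paths.
Via Basalt: 5% × 46% = 2.3%.
Direct stake: 30% = 30%.
Total: 2.3% + 30% = 32.3%.
Rounded: 32.30%.

32.30%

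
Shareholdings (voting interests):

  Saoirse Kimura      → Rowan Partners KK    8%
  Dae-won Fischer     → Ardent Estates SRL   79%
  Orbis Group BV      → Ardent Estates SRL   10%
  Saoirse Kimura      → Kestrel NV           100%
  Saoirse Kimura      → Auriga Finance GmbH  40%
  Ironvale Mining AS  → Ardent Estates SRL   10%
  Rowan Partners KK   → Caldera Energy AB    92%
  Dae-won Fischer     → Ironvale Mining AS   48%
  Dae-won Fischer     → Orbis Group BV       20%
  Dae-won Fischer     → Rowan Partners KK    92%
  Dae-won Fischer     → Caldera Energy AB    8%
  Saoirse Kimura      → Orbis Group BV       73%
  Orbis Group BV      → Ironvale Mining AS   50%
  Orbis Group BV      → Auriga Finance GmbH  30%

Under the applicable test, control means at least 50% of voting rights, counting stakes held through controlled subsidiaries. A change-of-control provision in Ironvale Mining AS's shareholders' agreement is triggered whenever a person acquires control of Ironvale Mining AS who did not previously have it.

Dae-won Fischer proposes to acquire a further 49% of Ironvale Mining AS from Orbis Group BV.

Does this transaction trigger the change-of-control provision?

The purchase adds only to Dae-won's holdings (Orbis's stake shrinks), so Dae-won is the only person who could newly come to control Ironvale.
Dae-won holds 92% of Rowan, so Dae-won controls Rowan.
Dae-won holds 79% of Ardent, so Dae-won controls Ardent.
Rowan and Dae-won together hold 92% + 8% = 100% of Caldera, so Dae-won controls Caldera.
In Ironvale, Dae-won's side holds only 48%, not ≥ 50%.
So before the transaction, Dae-won does not control Ironvale.
After the purchase, Dae-won's direct stake in Ironvale rises to 48% + 49% = 97%, and Orbis's stake falls to 1%.
Dae-won holds 97% of Ironvale, so Dae-won controls Ironvale.
Dae-won did not control Ironvale before and does after, so the clause is triggered.

Yes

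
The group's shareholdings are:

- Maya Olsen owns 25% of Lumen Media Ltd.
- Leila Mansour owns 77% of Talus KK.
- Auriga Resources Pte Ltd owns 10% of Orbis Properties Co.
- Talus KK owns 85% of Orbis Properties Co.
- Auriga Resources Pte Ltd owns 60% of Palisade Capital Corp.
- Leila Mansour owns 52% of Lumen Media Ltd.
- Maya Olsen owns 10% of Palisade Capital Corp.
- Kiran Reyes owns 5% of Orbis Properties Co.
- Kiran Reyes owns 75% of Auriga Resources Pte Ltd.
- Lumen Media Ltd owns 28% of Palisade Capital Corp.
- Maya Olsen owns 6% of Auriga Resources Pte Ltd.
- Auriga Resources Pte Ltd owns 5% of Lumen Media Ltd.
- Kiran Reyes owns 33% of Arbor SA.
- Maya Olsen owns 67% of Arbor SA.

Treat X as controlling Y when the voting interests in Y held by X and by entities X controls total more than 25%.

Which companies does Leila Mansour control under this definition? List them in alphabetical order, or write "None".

Lumen Media Ltd, Orbis Properties Co, Palisade Capital Corp, Talus KK

Leila holds 52% of Lumen, so Leila controls Lumen.
Leila holds 77% of Talus, so Leila controls Talus.
Talus holds 85% of Orbis, so Leila controls Orbis.
Lumen holds 28% of Palisade, so Leila controls Palisade.
No other company's threshold is met.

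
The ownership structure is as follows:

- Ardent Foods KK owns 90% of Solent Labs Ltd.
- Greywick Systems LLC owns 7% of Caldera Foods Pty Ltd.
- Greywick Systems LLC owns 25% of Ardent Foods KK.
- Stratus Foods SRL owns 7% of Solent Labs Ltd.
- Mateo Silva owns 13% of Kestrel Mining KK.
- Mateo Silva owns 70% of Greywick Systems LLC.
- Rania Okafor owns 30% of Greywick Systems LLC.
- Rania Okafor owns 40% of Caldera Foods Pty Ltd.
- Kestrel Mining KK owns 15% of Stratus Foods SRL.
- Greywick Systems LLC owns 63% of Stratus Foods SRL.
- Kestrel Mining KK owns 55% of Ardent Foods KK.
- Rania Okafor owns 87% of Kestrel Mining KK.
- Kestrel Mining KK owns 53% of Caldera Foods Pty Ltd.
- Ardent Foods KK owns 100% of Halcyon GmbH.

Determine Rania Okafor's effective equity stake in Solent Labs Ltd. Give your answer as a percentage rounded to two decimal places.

52.05%

Rania reaches Solent along 4 paths.
Via Greywick → Ardent: 30% × 25% × 90% = 6.75%.
Via Kestrel → Ardent: 87% × 55% × 90% = 43.065%.
Via Greywick → Stratus: 30% × 63% × 7% = 1.323%.
Via Kestrel → Stratus: 87% × 15% × 7% = 0.9135%.
Total: 6.75% + 43.065% + 1.323% + 0.9135% = 52.0515%.
Rounded: 52.05%.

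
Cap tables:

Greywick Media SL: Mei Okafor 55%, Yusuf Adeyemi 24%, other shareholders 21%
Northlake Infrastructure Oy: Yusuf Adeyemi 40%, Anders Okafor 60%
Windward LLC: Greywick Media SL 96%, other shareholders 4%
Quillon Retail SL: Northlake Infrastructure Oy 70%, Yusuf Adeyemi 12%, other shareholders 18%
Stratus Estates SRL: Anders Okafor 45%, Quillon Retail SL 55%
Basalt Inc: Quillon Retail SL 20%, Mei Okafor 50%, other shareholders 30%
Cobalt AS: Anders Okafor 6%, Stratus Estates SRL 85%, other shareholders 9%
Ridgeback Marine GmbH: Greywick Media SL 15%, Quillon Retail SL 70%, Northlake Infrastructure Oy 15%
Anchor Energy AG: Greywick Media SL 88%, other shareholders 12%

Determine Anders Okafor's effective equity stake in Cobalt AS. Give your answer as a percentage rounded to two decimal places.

63.89%

Anders reaches Cobalt along 3 paths.
Direct stake: 6% = 6%.
Via Stratus: 45% × 85% = 38.25%.
Via Northlake → Quillon → Stratus: 60% × 70% × 55% × 85% = 19.635%.
Total: 6% + 38.25% + 19.635% = 63.885%.
Rounded: 63.89%.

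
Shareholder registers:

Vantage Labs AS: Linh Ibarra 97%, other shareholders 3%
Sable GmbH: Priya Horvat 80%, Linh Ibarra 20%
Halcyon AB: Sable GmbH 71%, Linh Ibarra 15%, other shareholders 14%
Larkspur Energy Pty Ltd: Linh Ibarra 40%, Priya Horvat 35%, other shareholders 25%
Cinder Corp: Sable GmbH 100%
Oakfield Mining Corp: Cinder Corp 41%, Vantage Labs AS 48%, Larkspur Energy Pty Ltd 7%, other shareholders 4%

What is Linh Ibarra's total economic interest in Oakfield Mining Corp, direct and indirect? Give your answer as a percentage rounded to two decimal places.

57.56%

Linh reaches Oakfield along 3 paths.
Via Sable → Cinder: 20% × 100% × 41% = 8.2%.
Via Vantage: 97% × 48% = 46.56%.
Via Larkspur: 40% × 7% = 2.8%.
Total: 8.2% + 46.56% + 2.8% = 57.56%.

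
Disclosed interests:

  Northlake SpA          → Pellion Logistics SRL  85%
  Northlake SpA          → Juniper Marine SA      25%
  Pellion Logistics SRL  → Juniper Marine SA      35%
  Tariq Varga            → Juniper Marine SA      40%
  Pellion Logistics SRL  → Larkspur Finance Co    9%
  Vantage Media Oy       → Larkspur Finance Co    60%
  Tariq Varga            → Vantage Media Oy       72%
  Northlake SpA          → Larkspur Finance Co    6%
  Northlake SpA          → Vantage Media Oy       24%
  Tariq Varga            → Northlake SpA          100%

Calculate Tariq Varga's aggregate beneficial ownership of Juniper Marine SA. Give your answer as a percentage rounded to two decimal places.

Tariq reaches Juniper along 3 paths.
Via Northlake: 100% × 25% = 25%.
Via Northlake → Pellion: 100% × 85% × 35% = 29.75%.
Direct stake: 40% = 40%.
Total: 25% + 29.75% + 40% = 94.75%.

94.75%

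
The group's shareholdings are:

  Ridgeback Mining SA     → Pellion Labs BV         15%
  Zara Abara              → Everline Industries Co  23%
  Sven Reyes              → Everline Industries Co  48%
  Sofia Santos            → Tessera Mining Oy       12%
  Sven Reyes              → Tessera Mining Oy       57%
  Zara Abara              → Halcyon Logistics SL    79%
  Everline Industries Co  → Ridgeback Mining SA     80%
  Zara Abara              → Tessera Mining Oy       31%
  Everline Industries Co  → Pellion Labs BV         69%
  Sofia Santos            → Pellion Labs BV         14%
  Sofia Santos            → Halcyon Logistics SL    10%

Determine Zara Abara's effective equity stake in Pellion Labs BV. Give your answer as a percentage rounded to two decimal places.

18.63%

Zara reaches Pellion along 2 paths.
Via Everline → Ridgeback: 23% × 80% × 15% = 2.76%.
Via Everline: 23% × 69% = 15.87%.
Total: 2.76% + 15.87% = 18.63%.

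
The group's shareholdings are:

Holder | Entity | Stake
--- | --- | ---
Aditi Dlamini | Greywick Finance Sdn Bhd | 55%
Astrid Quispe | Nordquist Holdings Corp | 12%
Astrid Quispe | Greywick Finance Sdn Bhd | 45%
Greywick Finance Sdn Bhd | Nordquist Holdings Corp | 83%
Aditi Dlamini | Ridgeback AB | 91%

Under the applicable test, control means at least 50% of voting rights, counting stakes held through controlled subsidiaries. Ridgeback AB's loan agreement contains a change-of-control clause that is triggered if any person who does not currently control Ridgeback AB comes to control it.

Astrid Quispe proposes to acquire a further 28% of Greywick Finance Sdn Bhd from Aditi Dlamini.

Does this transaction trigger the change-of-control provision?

The purchase adds only to Astrid's holdings (Aditi's stake shrinks), so Astrid is the only person who could newly come to control Ridgeback.
Astrid's largest direct stake is 45% in Greywick, which does not meet the threshold, so Astrid controls no company.
Neither Astrid nor any entity Astrid controls holds any voting interest in Ridgeback.
So before the transaction, Astrid does not control Ridgeback.
After the purchase, Astrid's direct stake in Greywick rises to 45% + 28% = 73%, and Aditi's stake falls to 27%.
Astrid holds 73% of Greywick, so Astrid controls Greywick.
Astrid and Greywick together hold 12% + 83% = 95% of Nordquist, so Astrid controls Nordquist.
After the transaction, neither Astrid nor any entity Astrid controls holds a voting interest in Ridgeback, so Astrid still does not control it.
No new person acquires control, so the clause is not triggered.

No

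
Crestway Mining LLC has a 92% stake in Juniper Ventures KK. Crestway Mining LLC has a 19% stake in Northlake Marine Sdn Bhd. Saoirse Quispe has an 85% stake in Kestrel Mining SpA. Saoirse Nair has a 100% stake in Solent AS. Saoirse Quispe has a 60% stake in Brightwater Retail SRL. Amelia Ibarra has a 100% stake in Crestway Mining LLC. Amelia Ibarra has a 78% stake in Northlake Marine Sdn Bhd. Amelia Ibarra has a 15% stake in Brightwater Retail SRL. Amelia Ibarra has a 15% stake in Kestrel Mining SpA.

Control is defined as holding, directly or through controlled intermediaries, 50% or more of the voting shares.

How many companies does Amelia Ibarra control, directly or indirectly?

3

Amelia holds 100% of Crestway, so Amelia controls Crestway.
Amelia and Crestway together hold 78% + 19% = 97% of Northlake, so Amelia controls Northlake.
Crestway holds 92% of Juniper, so Amelia controls Juniper.
No other company's threshold is met.
Amelia controls 3 companies.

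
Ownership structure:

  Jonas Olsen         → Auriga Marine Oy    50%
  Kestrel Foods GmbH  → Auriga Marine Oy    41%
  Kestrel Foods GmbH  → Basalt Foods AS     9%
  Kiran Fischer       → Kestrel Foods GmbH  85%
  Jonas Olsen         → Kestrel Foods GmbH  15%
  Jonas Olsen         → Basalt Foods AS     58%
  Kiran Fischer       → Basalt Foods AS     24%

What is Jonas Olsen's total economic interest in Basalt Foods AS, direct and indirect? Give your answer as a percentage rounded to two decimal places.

59.35%

Jonas reaches Basalt along 2 paths.
Via Kestrel: 15% × 9% = 1.35%.
Direct stake: 58% = 58%.
Total: 1.35% + 58% = 59.35%.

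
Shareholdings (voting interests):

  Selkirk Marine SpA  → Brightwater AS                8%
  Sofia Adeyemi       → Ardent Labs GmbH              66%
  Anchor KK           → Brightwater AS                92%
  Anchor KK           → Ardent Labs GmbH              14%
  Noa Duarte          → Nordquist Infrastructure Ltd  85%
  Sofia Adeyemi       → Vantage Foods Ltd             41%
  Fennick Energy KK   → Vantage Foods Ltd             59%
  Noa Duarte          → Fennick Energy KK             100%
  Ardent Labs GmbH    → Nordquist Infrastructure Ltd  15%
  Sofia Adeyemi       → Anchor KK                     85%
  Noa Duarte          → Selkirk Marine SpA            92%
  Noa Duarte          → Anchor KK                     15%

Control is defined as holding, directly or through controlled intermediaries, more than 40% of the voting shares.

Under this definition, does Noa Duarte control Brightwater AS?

Noa holds 100% of Fennick, so Noa controls Fennick.
Noa holds 92% of Selkirk, so Noa controls Selkirk.
Fennick holds 59% of Vantage, so Noa controls Vantage.
Noa holds 85% of Nordquist, so Noa controls Nordquist.
In Brightwater, Noa's side holds only 8%, not > 40%.
So Noa does not control Brightwater.

No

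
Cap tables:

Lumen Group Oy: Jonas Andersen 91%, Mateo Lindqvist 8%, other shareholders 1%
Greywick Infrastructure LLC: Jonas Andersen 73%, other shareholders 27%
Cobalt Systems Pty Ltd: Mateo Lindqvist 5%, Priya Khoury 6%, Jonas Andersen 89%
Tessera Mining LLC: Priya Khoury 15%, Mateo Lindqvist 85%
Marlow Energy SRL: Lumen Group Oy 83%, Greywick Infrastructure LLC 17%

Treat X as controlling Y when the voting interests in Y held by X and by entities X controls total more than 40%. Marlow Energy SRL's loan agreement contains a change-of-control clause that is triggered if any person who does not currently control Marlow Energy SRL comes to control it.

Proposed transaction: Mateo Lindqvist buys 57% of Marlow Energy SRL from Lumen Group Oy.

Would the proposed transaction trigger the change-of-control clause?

The purchase adds only to Mateo's holdings (Lumen's stake shrinks), so Mateo is the only person who could newly come to control Marlow.
Mateo holds 85% of Tessera, so Mateo controls Tessera.
Neither Mateo nor any entity Mateo controls holds any voting interest in Marlow.
So before the transaction, Mateo does not control Marlow.
After the purchase, Mateo holds 57% of Marlow directly, and Lumen's stake falls to 26%.
Mateo holds 57% of Marlow, so Mateo controls Marlow.
Mateo did not control Marlow before and does after, so the clause is triggered.

Yes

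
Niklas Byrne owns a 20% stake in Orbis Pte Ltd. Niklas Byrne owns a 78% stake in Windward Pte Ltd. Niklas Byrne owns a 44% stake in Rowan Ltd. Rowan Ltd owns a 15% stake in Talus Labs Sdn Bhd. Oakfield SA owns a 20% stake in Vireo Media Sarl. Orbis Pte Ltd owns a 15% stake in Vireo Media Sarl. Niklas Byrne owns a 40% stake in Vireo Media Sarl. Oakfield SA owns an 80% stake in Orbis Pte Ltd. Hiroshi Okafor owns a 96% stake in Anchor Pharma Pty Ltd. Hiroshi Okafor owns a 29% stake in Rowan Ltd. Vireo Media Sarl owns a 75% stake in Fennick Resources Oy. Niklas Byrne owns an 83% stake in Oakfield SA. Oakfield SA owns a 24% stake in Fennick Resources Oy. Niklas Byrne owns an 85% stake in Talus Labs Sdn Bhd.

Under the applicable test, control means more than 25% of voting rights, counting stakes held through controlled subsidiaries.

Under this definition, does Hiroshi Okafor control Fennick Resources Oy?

No

Hiroshi holds 29% of Rowan, so Hiroshi controls Rowan.
Hiroshi holds 96% of Anchor, so Hiroshi controls Anchor.
Neither Hiroshi nor any entity Hiroshi controls holds any voting interest in Fennick.
So Hiroshi does not control Fennick.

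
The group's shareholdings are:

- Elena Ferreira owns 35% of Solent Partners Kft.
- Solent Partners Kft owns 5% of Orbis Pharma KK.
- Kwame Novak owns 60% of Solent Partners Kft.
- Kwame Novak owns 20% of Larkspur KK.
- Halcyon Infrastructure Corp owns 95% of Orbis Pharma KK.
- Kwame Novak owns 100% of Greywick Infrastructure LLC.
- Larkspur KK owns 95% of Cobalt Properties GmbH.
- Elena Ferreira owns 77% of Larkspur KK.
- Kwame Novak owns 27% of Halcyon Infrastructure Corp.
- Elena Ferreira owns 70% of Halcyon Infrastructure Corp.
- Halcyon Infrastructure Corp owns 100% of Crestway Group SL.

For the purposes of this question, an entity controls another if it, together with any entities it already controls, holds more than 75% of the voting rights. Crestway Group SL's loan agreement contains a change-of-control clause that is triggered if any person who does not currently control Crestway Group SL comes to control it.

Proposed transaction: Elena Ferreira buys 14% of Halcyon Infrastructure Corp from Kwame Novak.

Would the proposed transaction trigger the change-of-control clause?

The purchase adds only to Elena's holdings (Kwame's stake shrinks), so Elena is the only person who could newly come to control Crestway.
Elena holds 77% of Larkspur, so Elena controls Larkspur.
Larkspur holds 95% of Cobalt, so Elena controls Cobalt.
Neither Elena nor any entity Elena controls holds any voting interest in Crestway.
So before the transaction, Elena does not control Crestway.
After the purchase, Elena's direct stake in Halcyon rises to 70% + 14% = 84%, and Kwame's stake falls to 13%.
Elena holds 84% of Halcyon, so Elena controls Halcyon.
Halcyon holds 100% of Crestway, so Elena controls Crestway.
Elena did not control Crestway before and does after, so the clause is triggered.

Yes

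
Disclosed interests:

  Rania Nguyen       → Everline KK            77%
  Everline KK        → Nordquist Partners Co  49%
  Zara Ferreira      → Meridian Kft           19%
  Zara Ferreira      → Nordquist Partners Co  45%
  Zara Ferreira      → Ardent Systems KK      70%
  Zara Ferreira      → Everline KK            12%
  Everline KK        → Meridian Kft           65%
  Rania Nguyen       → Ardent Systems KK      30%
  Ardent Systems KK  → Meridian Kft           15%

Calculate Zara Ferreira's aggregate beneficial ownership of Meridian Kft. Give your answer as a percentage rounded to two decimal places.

37.30%

Zara reaches Meridian along 3 paths.
Via Ardent: 70% × 15% = 10.5%.
Via Everline: 12% × 65% = 7.8%.
Direct stake: 19% = 19%.
Total: 10.5% + 7.8% + 19% = 37.3%.
Rounded: 37.30%.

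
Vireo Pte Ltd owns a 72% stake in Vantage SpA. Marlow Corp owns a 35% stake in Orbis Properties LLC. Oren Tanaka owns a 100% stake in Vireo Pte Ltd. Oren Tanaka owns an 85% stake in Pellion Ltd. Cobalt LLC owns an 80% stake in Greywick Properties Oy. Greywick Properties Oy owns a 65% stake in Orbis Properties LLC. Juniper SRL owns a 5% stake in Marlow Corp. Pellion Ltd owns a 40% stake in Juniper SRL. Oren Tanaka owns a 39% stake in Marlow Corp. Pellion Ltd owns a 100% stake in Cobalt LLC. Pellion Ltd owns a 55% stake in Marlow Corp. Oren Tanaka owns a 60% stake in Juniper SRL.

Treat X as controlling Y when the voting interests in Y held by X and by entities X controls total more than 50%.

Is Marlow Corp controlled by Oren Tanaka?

Oren holds 85% of Pellion, so Oren controls Pellion.
Pellion and Oren together hold 40% + 60% = 100% of Juniper, so Oren controls Juniper.
Pellion and Oren and Juniper together hold 55% + 39% + 5% = 99% of Marlow, so Oren controls Marlow.

Yes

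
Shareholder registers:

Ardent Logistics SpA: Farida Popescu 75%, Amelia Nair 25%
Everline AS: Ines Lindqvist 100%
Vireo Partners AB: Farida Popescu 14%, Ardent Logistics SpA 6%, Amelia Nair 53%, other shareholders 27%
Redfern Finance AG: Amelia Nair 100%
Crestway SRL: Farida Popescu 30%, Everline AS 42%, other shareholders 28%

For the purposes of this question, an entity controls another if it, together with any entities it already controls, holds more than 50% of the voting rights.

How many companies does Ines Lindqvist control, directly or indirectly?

Ines holds 100% of Everline, so Ines controls Everline.
No other company's threshold is met.
Ines controls 1 company.

1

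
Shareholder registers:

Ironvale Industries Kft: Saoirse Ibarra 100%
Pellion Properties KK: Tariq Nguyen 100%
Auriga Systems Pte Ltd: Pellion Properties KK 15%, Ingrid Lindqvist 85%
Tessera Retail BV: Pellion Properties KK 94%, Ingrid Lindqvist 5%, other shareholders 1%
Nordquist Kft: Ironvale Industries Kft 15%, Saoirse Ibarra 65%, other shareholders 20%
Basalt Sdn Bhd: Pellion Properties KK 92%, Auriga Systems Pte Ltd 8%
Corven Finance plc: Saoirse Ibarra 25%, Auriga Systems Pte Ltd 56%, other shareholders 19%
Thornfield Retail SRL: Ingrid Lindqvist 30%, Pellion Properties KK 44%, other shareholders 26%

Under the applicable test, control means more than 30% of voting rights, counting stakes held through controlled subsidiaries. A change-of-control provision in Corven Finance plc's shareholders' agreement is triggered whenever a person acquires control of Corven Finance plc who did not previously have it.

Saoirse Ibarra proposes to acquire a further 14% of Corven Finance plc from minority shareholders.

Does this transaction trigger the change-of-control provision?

The purchase changes only Saoirse's holdings, so Saoirse is the only person who could newly come to control Corven.
Saoirse holds 100% of Ironvale, so Saoirse controls Ironvale.
Ironvale and Saoirse together hold 15% + 65% = 80% of Nordquist, so Saoirse controls Nordquist.
In Corven, Saoirse's side holds only 25%, not > 30%.
So before the transaction, Saoirse does not control Corven.
After the purchase, Saoirse's direct stake in Corven rises to 25% + 14% = 39%.
Saoirse holds 39% of Corven, so Saoirse controls Corven.
Saoirse did not control Corven before and does after, so the clause is triggered.

Yes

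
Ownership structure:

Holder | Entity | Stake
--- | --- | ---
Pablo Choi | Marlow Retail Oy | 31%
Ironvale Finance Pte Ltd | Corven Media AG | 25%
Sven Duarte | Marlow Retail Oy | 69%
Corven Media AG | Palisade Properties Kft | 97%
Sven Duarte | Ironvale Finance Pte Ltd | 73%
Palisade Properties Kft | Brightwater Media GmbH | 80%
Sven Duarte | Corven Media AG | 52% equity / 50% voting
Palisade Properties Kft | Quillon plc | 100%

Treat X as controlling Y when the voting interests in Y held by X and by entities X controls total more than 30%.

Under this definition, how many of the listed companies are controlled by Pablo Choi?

Pablo holds 31% of Marlow, so Pablo controls Marlow.
No other company's threshold is met.
Pablo controls 1 company.

1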